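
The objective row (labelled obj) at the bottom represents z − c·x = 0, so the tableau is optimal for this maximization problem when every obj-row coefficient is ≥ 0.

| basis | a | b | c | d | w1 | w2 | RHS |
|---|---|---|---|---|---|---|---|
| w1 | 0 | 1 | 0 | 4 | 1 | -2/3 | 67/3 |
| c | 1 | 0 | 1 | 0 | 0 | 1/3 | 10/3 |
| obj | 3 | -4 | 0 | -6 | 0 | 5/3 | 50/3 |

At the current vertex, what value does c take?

c is basic (row 2); its value is the RHS of that row, 10/3.

10/3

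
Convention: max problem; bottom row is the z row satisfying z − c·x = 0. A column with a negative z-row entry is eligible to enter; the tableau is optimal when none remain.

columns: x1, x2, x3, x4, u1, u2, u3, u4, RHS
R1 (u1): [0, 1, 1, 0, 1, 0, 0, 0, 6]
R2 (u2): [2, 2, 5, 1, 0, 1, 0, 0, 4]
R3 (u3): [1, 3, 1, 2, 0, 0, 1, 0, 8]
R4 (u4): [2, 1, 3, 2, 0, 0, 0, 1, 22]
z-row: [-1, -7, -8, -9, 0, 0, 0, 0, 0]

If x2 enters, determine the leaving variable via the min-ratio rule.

Column x2 entries and ratios — u1: 6/1 = 6; u2: 4/2 = 2; u3: 8/3 = 8/3; u4: 22/1 = 22.
Smallest ratio is 2 in the row of u2, so u2 leaves.

u2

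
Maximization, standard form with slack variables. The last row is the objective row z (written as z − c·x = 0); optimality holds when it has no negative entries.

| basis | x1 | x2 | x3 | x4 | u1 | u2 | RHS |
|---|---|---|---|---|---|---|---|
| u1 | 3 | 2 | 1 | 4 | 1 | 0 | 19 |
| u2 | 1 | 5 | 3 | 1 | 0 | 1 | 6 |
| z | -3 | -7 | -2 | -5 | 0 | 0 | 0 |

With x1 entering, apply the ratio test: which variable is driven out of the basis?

Column x1 entries and ratios — u1: 19/3 = 19/3; u2: 6/1 = 6.
Smallest ratio is 6 in the row of u2, so u2 leaves.

u2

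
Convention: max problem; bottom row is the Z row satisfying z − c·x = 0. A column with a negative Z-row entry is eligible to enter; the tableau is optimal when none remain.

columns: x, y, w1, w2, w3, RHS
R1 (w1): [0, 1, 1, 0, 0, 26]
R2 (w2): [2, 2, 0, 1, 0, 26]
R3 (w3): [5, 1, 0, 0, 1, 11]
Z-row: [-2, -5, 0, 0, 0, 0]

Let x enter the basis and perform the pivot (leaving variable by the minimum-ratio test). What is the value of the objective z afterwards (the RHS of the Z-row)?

22/5

Ratio test on column x — row 1: entry 0 ≤ 0; row 2: 26/2 = 13; row 3: 11/5 = 11/5. Minimum is 11/5 at row 3 (w3 leaves); pivot element 5.
Pivot on row 3; the Z-row RHS becomes 0 − (-2)·(11/5) = 22/5.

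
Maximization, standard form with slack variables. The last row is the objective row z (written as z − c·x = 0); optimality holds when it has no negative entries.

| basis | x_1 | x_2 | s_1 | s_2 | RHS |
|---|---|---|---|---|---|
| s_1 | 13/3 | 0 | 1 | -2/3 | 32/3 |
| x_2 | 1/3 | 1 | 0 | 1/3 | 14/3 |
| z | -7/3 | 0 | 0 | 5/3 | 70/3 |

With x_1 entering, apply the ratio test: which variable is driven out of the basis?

Column x_1 entries and ratios — s_1: (32/3)/(13/3) = 32/13; x_2: (14/3)/(1/3) = 14.
Smallest ratio is 32/13 in the row of s_1, so s_1 leaves.

s_1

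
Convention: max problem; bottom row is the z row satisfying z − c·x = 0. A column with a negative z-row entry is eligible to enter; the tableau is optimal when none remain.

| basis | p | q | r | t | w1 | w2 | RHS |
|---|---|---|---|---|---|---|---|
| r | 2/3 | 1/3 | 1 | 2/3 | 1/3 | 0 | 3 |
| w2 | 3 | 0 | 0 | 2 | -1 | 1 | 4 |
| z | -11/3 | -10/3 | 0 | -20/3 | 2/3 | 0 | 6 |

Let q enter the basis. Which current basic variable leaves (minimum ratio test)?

Column q entries and ratios — r: 3/(1/3) = 9; w2: 0 ≤ 0, skip.
Smallest ratio is 9 in the row of r, so r leaves.

r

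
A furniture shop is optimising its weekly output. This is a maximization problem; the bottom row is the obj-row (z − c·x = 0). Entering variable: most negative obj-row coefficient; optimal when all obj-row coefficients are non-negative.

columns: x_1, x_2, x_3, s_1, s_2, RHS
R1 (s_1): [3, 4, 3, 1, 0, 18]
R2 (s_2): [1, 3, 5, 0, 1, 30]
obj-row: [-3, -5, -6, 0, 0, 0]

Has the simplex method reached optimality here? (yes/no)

no

The obj-row has a negative entry -6 in column x_3, so it is not optimal.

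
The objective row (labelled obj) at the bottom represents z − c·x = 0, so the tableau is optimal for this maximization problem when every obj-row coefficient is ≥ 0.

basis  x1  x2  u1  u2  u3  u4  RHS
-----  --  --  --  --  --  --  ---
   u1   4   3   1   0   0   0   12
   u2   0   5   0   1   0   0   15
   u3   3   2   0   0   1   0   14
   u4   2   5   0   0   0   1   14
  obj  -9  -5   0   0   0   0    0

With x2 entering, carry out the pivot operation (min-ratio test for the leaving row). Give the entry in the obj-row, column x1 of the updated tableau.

Ratio test on column x2 — row 1: 12/3 = 4; row 2: 15/5 = 3; row 3: 14/2 = 7; row 4: 14/5 = 14/5. Minimum is 14/5 at row 4 (u4 leaves); pivot element 5.
Divide row 4 by 5; eliminate column x2 from the other rows.
obj-row update in column x1: -9 − (-5)·(2/5) = -7.

-7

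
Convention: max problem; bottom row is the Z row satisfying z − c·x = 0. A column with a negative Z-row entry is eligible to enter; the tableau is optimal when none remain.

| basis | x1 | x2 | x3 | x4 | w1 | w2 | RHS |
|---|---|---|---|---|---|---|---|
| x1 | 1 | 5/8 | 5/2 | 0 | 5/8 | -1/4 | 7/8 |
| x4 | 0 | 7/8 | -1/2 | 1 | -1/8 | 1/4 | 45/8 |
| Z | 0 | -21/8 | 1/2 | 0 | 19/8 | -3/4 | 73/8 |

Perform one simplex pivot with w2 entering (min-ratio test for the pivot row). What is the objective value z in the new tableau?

26

Ratio test on column w2 — row 1: entry -1/4 ≤ 0; row 2: (45/8)/(1/4) = 45/2. Minimum is 45/2 at row 2 (x4 leaves); pivot element 1/4.
Pivot on row 2; the Z-row RHS becomes 73/8 − (-3/4)·(45/2) = 26.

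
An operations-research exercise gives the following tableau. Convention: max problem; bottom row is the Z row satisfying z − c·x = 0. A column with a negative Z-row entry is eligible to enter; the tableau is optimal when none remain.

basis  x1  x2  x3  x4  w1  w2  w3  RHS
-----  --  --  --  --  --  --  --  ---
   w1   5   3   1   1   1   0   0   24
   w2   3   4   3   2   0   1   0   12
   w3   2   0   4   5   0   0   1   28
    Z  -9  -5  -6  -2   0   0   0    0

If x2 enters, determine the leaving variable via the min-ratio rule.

w2

Column x2 entries and ratios — w1: 24/3 = 8; w2: 12/4 = 3; w3: 0 ≤ 0, skip.
Smallest ratio is 3 in the row of w2, so w2 leaves.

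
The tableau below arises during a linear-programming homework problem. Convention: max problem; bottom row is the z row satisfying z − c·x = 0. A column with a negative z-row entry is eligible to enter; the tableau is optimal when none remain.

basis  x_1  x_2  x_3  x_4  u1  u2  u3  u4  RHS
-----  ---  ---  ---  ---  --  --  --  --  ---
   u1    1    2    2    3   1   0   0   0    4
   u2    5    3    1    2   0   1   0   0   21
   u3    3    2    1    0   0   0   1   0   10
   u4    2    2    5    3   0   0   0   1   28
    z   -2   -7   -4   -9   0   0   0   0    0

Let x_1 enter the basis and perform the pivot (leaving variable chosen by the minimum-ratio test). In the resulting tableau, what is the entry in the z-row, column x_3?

-10/3

Ratio test on column x_1 — row 1: 4/1 = 4; row 2: 21/5 = 21/5; row 3: 10/3 = 10/3; row 4: 28/2 = 14. Minimum is 10/3 at row 3 (u3 leaves); pivot element 3.
Divide row 3 by 3; eliminate column x_1 from the other rows.
z-row update in column x_3: -4 − (-2)·(1/3) = -10/3.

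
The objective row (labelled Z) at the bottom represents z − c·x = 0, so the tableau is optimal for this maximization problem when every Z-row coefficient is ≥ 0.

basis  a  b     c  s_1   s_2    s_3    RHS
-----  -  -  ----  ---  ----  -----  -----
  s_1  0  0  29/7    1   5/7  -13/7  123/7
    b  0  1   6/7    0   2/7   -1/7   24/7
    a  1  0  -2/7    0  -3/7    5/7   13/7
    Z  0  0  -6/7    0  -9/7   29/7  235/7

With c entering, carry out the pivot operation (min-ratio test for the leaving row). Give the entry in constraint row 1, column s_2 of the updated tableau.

-2/3

Ratio test on column c — row 1: (123/7)/(29/7) = 123/29; row 2: (24/7)/(6/7) = 4; row 3: entry -2/7 ≤ 0. Minimum is 4 at row 2 (b leaves); pivot element 6/7.
Divide row 2 by 6/7; eliminate column c from the other rows.
Row 1 update in column s_2: 5/7 − (29/7)·(1/3) = -2/3.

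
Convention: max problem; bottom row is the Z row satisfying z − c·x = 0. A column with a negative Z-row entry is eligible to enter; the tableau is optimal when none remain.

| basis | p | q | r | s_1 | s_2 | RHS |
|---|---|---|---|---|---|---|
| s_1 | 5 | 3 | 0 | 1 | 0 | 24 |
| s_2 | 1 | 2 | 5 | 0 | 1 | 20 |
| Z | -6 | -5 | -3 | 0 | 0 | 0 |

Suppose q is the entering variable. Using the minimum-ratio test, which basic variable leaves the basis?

Column q entries and ratios — s_1: 24/3 = 8; s_2: 20/2 = 10.
Smallest ratio is 8 in the row of s_1, so s_1 leaves.

s_1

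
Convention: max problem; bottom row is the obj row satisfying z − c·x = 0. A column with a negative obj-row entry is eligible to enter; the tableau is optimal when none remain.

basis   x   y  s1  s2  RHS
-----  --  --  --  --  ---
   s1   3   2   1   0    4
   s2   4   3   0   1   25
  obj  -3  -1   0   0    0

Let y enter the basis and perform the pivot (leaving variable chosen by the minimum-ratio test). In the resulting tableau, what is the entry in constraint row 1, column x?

Ratio test on column y — row 1: 4/2 = 2; row 2: 25/3 = 25/3. Minimum is 2 at row 1 (s1 leaves); pivot element 2.
Divide row 1 by 2; eliminate column y from the other rows.
In the new row 1, the x entry is the old entry divided by the pivot: 3/2 = 3/2.

3/2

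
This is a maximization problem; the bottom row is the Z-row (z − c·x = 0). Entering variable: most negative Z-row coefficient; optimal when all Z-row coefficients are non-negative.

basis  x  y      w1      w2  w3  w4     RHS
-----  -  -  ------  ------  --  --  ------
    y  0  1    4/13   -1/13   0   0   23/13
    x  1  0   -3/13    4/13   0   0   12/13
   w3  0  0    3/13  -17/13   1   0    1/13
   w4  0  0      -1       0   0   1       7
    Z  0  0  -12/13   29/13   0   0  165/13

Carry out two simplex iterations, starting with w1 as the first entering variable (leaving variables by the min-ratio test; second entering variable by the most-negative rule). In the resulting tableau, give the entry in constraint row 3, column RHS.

Ratio test on column w1 — row 1: (23/13)/(4/13) = 23/4; row 2: entry -3/13 ≤ 0; row 3: (1/13)/(3/13) = 1/3; row 4: entry -1 ≤ 0. Minimum is 1/3 at row 3 (w3 leaves); pivot element 3/13.
Divide row 3 by 3/13; eliminate column w1 from the other rows.
Second iteration: most negative Z-row entry is -3 in column w2, so w2 enters.
Ratio test on column w2 — row 1: (5/3)/(5/3) = 1; row 2: entry -1 ≤ 0; row 3: entry -17/3 ≤ 0; row 4: entry -17/3 ≤ 0. Minimum is 1 at row 1 (y leaves); pivot element 5/3.
Divide row 1 by 5/3; eliminate column w2 from the other rows.
After both pivots, the entry at constraint row 3, column RHS is 6.

6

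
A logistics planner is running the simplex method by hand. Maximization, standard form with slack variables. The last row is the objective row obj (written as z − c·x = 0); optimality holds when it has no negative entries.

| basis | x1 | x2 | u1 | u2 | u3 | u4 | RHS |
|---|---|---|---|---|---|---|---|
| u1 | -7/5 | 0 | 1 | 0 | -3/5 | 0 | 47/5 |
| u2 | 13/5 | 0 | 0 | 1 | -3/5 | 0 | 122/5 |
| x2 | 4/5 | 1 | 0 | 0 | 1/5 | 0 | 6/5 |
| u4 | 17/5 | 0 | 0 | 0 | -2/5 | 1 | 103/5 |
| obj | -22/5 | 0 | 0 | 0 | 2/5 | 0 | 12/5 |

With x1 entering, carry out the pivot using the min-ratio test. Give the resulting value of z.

9

Ratio test on column x1 — row 1: entry -7/5 ≤ 0; row 2: (122/5)/(13/5) = 122/13; row 3: (6/5)/(4/5) = 3/2; row 4: (103/5)/(17/5) = 103/17. Minimum is 3/2 at row 3 (x2 leaves); pivot element 4/5.
Pivot on row 3; the obj-row RHS becomes 12/5 − (-22/5)·(3/2) = 9.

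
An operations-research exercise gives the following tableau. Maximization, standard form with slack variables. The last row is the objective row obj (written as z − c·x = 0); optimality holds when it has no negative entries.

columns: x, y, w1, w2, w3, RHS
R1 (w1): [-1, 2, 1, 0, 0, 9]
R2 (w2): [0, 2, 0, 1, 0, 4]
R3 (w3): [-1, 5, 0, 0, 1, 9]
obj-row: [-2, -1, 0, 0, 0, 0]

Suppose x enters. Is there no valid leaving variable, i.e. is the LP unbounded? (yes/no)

yes

Every constraint-row entry in column x is ≤ 0, so increasing x is unbounded.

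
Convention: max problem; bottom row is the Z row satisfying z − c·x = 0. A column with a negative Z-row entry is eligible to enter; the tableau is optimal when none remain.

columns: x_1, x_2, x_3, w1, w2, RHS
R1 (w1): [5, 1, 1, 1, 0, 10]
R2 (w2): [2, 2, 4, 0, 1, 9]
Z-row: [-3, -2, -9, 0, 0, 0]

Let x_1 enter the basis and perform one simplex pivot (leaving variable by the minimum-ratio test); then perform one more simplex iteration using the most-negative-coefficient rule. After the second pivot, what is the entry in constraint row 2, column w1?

-1/9

Ratio test on column x_1 — row 1: 10/5 = 2; row 2: 9/2 = 9/2. Minimum is 2 at row 1 (w1 leaves); pivot element 5.
Divide row 1 by 5; eliminate column x_1 from the other rows.
Second iteration: most negative Z-row entry is -42/5 in column x_3, so x_3 enters.
Ratio test on column x_3 — row 1: 2/(1/5) = 10; row 2: 5/(18/5) = 25/18. Minimum is 25/18 at row 2 (w2 leaves); pivot element 18/5.
Divide row 2 by 18/5; eliminate column x_3 from the other rows.
After both pivots, the entry at constraint row 2, column w1 is -1/9.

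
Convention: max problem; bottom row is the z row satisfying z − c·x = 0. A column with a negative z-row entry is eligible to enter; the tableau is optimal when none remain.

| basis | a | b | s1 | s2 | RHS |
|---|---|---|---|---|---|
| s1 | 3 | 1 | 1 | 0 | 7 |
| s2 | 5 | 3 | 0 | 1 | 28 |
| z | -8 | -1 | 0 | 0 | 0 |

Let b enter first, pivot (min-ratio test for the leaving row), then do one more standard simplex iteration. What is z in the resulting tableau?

56/3

Ratio test on column b — row 1: 7/1 = 7; row 2: 28/3 = 28/3. Minimum is 7 at row 1 (s1 leaves); pivot element 1.
Pivot on row 1; the z-row RHS becomes 0 − (-1)·7 = 7.
Next entering variable (most negative z-row entry -5): a.
Ratio test on column a — row 1: 7/3 = 7/3; row 2: entry -4 ≤ 0. Minimum is 7/3 at row 1 (b leaves); pivot element 3.
After the second pivot the z-row RHS is 7 − (-5)·(7/3) = 56/3.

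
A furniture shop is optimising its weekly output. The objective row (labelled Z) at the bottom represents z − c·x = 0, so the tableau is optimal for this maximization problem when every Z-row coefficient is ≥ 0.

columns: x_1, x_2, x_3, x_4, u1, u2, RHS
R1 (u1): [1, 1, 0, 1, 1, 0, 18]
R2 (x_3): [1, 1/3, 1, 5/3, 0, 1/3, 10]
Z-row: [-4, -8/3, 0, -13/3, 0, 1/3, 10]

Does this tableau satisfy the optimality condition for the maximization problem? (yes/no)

no

The Z-row has a negative entry -13/3 in column x_4, so it is not optimal.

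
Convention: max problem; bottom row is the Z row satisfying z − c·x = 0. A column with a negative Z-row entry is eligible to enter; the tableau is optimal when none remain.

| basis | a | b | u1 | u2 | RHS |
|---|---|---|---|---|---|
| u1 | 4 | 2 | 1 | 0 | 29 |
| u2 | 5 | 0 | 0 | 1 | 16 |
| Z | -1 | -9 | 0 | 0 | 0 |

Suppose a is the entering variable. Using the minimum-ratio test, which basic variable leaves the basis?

Column a entries and ratios — u1: 29/4 = 29/4; u2: 16/5 = 16/5.
Smallest ratio is 16/5 in the row of u2, so u2 leaves.

u2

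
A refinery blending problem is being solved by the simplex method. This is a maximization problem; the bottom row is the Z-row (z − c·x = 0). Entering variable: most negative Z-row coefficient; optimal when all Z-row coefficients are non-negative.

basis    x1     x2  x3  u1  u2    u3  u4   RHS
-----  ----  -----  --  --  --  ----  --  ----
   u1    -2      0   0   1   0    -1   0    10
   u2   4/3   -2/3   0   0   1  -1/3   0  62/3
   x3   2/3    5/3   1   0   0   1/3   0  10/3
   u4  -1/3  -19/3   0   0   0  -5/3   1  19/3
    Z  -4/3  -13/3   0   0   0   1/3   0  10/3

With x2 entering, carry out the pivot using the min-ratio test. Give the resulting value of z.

12

Ratio test on column x2 — row 1: entry 0 ≤ 0; row 2: entry -2/3 ≤ 0; row 3: (10/3)/(5/3) = 2; row 4: entry -19/3 ≤ 0. Minimum is 2 at row 3 (x3 leaves); pivot element 5/3.
Pivot on row 3; the Z-row RHS becomes 10/3 − (-13/3)·2 = 12.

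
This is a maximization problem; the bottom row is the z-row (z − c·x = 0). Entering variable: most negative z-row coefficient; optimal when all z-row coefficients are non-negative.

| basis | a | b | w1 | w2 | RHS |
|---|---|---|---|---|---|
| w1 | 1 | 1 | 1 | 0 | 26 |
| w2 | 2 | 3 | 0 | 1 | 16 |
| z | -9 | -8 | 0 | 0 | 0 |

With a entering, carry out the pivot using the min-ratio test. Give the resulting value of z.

Ratio test on column a — row 1: 26/1 = 26; row 2: 16/2 = 8. Minimum is 8 at row 2 (w2 leaves); pivot element 2.
Pivot on row 2; the z-row RHS becomes 0 − (-9)·8 = 72.

72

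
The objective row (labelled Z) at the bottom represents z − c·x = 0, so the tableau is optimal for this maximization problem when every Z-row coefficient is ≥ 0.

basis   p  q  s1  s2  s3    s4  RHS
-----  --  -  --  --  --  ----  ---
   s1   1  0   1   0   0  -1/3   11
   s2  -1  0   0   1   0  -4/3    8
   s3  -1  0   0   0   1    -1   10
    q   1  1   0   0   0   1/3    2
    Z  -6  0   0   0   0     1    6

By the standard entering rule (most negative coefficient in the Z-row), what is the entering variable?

p

Negative Z-row entries: p: -6.
The most negative is -6 in column p, so p enters.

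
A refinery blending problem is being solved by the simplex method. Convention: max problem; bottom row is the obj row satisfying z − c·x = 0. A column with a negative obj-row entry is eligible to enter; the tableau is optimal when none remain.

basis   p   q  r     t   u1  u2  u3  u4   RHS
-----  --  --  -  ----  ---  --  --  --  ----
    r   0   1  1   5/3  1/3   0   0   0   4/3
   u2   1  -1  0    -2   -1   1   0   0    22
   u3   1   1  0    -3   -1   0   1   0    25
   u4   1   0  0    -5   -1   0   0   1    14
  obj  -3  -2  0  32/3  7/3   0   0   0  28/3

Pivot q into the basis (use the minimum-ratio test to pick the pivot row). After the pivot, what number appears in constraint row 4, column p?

Ratio test on column q — row 1: (4/3)/1 = 4/3; row 2: entry -1 ≤ 0; row 3: 25/1 = 25; row 4: entry 0 ≤ 0. Minimum is 4/3 at row 1 (r leaves); pivot element 1.
Divide row 1 by 1; eliminate column q from the other rows.
Row 4 update in column p: 1 − 0·0 = 1.

1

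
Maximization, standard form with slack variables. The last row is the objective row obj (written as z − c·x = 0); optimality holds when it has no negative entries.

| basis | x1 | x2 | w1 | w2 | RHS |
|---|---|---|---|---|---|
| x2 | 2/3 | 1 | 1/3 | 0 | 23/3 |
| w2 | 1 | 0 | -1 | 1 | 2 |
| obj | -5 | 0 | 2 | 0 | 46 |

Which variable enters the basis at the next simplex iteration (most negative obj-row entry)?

Negative obj-row entries: x1: -5.
The most negative is -5 in column x1, so x1 enters.

x1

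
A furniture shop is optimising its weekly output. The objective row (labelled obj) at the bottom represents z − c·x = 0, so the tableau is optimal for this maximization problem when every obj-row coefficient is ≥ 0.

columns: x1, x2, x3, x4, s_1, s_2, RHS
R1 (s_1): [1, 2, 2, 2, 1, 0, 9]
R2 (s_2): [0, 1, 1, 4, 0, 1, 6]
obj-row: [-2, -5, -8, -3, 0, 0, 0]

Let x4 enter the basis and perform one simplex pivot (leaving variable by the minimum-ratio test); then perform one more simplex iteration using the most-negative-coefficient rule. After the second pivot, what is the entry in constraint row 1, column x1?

2/3

Ratio test on column x4 — row 1: 9/2 = 9/2; row 2: 6/4 = 3/2. Minimum is 3/2 at row 2 (s_2 leaves); pivot element 4.
Divide row 2 by 4; eliminate column x4 from the other rows.
Second iteration: most negative obj-row entry is -29/4 in column x3, so x3 enters.
Ratio test on column x3 — row 1: 6/(3/2) = 4; row 2: (3/2)/(1/4) = 6. Minimum is 4 at row 1 (s_1 leaves); pivot element 3/2.
Divide row 1 by 3/2; eliminate column x3 from the other rows.
After both pivots, the entry at constraint row 1, column x1 is 2/3.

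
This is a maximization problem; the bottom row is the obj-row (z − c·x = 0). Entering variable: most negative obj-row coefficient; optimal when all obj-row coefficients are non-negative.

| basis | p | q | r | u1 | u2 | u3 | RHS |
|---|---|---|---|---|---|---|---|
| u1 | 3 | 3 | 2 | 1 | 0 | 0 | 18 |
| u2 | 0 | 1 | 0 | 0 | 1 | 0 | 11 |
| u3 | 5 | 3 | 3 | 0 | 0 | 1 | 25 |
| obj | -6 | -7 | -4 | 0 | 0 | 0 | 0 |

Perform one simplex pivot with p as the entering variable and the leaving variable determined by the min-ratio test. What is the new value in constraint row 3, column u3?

1/5

Ratio test on column p — row 1: 18/3 = 6; row 2: entry 0 ≤ 0; row 3: 25/5 = 5. Minimum is 5 at row 3 (u3 leaves); pivot element 5.
Divide row 3 by 5; eliminate column p from the other rows.
In the new row 3, the u3 entry is the old entry divided by the pivot: 1/5 = 1/5.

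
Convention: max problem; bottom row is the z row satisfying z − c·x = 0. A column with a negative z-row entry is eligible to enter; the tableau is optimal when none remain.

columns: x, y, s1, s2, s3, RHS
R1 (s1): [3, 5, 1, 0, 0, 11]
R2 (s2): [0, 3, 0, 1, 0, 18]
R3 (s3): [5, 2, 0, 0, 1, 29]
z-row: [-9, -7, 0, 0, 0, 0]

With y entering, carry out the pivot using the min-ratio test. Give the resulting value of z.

Ratio test on column y — row 1: 11/5 = 11/5; row 2: 18/3 = 6; row 3: 29/2 = 29/2. Minimum is 11/5 at row 1 (s1 leaves); pivot element 5.
Pivot on row 1; the z-row RHS becomes 0 − (-7)·(11/5) = 77/5.

77/5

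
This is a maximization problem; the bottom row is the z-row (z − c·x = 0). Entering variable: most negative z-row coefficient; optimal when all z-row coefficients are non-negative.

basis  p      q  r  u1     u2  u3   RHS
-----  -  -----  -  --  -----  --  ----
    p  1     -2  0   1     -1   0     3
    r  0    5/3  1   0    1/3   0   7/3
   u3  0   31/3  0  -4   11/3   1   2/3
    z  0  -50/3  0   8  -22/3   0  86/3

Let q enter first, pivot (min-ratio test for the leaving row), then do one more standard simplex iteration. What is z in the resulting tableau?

Ratio test on column q — row 1: entry -2 ≤ 0; row 2: (7/3)/(5/3) = 7/5; row 3: (2/3)/(31/3) = 2/31. Minimum is 2/31 at row 3 (u3 leaves); pivot element 31/3.
Pivot on row 3; the z-row RHS becomes 86/3 − (-50/3)·(2/31) = 922/31.
Next entering variable (most negative z-row entry -44/31): u2.
Ratio test on column u2 — row 1: entry -9/31 ≤ 0; row 2: entry -8/31 ≤ 0; row 3: (2/31)/(11/31) = 2/11. Minimum is 2/11 at row 3 (q leaves); pivot element 11/31.
After the second pivot the z-row RHS is 922/31 − (-44/31)·(2/11) = 30.

30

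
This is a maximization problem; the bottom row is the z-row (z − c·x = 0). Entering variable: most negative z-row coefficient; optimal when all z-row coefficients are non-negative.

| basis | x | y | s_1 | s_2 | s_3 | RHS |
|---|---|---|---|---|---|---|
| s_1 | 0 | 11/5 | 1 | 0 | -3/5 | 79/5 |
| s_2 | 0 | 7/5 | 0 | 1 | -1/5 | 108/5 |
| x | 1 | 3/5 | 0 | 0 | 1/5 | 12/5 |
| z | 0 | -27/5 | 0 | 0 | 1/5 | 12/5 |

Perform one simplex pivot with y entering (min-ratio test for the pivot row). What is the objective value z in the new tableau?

24

Ratio test on column y — row 1: (79/5)/(11/5) = 79/11; row 2: (108/5)/(7/5) = 108/7; row 3: (12/5)/(3/5) = 4. Minimum is 4 at row 3 (x leaves); pivot element 3/5.
Pivot on row 3; the z-row RHS becomes 12/5 − (-27/5)·4 = 24.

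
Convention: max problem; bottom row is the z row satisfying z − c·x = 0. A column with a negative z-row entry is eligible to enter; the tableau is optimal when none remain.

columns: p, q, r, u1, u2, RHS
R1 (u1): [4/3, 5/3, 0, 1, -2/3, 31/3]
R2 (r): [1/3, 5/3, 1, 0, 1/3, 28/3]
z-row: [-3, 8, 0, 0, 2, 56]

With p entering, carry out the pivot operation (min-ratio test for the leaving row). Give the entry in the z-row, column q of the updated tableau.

Ratio test on column p — row 1: (31/3)/(4/3) = 31/4; row 2: (28/3)/(1/3) = 28. Minimum is 31/4 at row 1 (u1 leaves); pivot element 4/3.
Divide row 1 by 4/3; eliminate column p from the other rows.
z-row update in column q: 8 − (-3)·(5/4) = 47/4.

47/4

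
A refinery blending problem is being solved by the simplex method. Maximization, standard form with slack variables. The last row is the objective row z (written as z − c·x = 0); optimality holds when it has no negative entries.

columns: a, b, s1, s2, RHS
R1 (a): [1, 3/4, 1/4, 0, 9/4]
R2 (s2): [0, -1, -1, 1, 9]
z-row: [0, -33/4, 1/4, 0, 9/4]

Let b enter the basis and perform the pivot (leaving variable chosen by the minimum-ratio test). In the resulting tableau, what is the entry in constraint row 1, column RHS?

3

Ratio test on column b — row 1: (9/4)/(3/4) = 3; row 2: entry -1 ≤ 0. Minimum is 3 at row 1 (a leaves); pivot element 3/4.
Divide row 1 by 3/4; eliminate column b from the other rows.
In the new row 1, the RHS entry is the old entry divided by the pivot: (9/4)/(3/4) = 3.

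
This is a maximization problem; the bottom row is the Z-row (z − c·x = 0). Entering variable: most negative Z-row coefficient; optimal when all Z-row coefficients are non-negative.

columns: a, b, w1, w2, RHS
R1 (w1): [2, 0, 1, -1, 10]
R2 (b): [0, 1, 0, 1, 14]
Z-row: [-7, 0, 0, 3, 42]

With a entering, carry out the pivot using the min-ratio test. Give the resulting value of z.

Ratio test on column a — row 1: 10/2 = 5; row 2: entry 0 ≤ 0. Minimum is 5 at row 1 (w1 leaves); pivot element 2.
Pivot on row 1; the Z-row RHS becomes 42 − (-7)·5 = 77.

77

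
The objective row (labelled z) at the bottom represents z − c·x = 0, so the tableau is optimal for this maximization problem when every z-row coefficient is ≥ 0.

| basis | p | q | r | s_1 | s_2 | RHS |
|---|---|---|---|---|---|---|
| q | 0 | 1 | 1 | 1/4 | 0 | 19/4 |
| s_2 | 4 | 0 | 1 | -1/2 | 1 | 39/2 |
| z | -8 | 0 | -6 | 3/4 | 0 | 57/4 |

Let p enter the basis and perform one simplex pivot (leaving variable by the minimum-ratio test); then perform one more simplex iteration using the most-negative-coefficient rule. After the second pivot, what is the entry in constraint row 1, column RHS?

19/4

Ratio test on column p — row 1: entry 0 ≤ 0; row 2: (39/2)/4 = 39/8. Minimum is 39/8 at row 2 (s_2 leaves); pivot element 4.
Divide row 2 by 4; eliminate column p from the other rows.
Second iteration: most negative z-row entry is -4 in column r, so r enters.
Ratio test on column r — row 1: (19/4)/1 = 19/4; row 2: (39/8)/(1/4) = 39/2. Minimum is 19/4 at row 1 (q leaves); pivot element 1.
Divide row 1 by 1; eliminate column r from the other rows.
After both pivots, the entry at constraint row 1, column RHS is 19/4.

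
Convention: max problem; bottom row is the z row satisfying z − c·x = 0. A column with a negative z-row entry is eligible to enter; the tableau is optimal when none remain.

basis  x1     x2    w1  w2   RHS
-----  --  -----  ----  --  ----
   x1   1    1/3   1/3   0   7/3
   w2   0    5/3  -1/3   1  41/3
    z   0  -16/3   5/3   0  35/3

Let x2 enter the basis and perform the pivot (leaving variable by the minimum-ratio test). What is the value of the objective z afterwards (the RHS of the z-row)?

49

Ratio test on column x2 — row 1: (7/3)/(1/3) = 7; row 2: (41/3)/(5/3) = 41/5. Minimum is 7 at row 1 (x1 leaves); pivot element 1/3.
Pivot on row 1; the z-row RHS becomes 35/3 − (-16/3)·7 = 49.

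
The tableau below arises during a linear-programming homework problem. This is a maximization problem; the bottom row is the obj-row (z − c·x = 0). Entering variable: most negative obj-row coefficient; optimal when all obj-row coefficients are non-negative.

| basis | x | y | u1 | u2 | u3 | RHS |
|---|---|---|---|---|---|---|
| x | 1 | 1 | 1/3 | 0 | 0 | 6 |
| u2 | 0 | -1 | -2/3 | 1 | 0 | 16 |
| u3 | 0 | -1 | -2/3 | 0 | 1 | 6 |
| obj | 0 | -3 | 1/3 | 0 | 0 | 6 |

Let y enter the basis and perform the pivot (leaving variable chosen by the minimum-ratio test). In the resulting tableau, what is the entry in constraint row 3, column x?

Ratio test on column y — row 1: 6/1 = 6; row 2: entry -1 ≤ 0; row 3: entry -1 ≤ 0. Minimum is 6 at row 1 (x leaves); pivot element 1.
Divide row 1 by 1; eliminate column y from the other rows.
Row 3 update in column x: 0 − (-1)·1 = 1.

1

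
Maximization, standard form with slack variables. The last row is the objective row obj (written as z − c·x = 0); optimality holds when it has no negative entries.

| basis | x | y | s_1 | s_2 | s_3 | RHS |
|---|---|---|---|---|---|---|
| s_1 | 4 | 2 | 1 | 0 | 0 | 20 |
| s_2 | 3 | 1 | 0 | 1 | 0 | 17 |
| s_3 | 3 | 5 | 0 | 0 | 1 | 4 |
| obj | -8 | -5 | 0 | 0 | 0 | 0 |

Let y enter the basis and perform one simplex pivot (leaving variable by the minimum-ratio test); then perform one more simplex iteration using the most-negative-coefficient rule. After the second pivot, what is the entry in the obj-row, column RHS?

32/3

Ratio test on column y — row 1: 20/2 = 10; row 2: 17/1 = 17; row 3: 4/5 = 4/5. Minimum is 4/5 at row 3 (s_3 leaves); pivot element 5.
Divide row 3 by 5; eliminate column y from the other rows.
Second iteration: most negative obj-row entry is -5 in column x, so x enters.
Ratio test on column x — row 1: (92/5)/(14/5) = 46/7; row 2: (81/5)/(12/5) = 27/4; row 3: (4/5)/(3/5) = 4/3. Minimum is 4/3 at row 3 (y leaves); pivot element 3/5.
Divide row 3 by 3/5; eliminate column x from the other rows.
After both pivots, the entry at the obj-row, column RHS is 32/3.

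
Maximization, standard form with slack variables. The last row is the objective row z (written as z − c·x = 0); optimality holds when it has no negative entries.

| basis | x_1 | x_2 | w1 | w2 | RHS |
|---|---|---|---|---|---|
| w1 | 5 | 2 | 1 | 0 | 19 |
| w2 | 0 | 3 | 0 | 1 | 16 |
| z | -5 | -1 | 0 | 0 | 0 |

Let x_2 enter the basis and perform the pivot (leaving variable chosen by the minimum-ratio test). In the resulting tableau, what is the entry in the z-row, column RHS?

16/3

Ratio test on column x_2 — row 1: 19/2 = 19/2; row 2: 16/3 = 16/3. Minimum is 16/3 at row 2 (w2 leaves); pivot element 3.
Divide row 2 by 3; eliminate column x_2 from the other rows.
z-row update in column RHS: 0 − (-1)·(16/3) = 16/3.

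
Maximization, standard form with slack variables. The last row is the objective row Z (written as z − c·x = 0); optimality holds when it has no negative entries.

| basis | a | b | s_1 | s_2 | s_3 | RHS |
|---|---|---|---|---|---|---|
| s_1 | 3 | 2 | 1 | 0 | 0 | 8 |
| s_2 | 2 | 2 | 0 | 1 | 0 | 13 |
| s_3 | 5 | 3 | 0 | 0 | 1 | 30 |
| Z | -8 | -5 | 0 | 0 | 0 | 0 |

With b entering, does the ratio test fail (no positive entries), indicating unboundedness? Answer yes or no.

Column b has positive entries in row(s) 1, 2, 3, so the ratio test bounds it — not unbounded.

no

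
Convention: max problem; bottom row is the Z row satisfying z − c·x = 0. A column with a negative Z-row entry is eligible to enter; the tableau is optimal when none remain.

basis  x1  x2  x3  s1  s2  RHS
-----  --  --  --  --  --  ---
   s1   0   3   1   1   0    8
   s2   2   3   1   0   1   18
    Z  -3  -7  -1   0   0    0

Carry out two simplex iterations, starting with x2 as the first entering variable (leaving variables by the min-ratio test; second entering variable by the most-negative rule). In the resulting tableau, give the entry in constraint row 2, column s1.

-1/2

Ratio test on column x2 — row 1: 8/3 = 8/3; row 2: 18/3 = 6. Minimum is 8/3 at row 1 (s1 leaves); pivot element 3.
Divide row 1 by 3; eliminate column x2 from the other rows.
Second iteration: most negative Z-row entry is -3 in column x1, so x1 enters.
Ratio test on column x1 — row 1: entry 0 ≤ 0; row 2: 10/2 = 5. Minimum is 5 at row 2 (s2 leaves); pivot element 2.
Divide row 2 by 2; eliminate column x1 from the other rows.
After both pivots, the entry at constraint row 2, column s1 is -1/2.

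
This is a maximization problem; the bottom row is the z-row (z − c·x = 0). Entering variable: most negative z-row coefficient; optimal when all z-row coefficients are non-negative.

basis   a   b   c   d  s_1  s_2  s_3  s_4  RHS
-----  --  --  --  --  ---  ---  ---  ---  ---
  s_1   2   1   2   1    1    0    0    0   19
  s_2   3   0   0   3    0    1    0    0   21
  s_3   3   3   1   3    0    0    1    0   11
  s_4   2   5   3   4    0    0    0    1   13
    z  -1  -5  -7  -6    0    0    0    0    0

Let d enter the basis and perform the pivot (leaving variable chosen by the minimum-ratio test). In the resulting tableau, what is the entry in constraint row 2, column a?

3/2

Ratio test on column d — row 1: 19/1 = 19; row 2: 21/3 = 7; row 3: 11/3 = 11/3; row 4: 13/4 = 13/4. Minimum is 13/4 at row 4 (s_4 leaves); pivot element 4.
Divide row 4 by 4; eliminate column d from the other rows.
Row 2 update in column a: 3 − 3·(1/2) = 3/2.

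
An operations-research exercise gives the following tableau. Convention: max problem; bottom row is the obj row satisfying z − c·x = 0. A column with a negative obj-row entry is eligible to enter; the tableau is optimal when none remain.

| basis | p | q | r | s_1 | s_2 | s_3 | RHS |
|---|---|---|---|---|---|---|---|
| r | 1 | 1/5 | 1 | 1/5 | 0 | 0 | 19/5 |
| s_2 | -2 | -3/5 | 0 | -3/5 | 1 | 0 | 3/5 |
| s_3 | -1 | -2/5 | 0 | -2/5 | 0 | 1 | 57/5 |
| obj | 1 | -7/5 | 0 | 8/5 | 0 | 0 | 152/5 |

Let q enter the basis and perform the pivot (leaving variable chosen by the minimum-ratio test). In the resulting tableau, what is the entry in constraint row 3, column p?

1

Ratio test on column q — row 1: (19/5)/(1/5) = 19; row 2: entry -3/5 ≤ 0; row 3: entry -2/5 ≤ 0. Minimum is 19 at row 1 (r leaves); pivot element 1/5.
Divide row 1 by 1/5; eliminate column q from the other rows.
Row 3 update in column p: -1 − (-2/5)·5 = 1.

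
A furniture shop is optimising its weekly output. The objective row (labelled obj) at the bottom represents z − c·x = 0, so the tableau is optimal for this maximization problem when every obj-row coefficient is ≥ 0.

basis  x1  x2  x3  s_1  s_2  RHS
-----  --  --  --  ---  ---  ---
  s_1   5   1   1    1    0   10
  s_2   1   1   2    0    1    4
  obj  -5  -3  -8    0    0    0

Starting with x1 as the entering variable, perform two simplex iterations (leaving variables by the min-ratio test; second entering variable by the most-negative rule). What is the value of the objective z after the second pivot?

Ratio test on column x1 — row 1: 10/5 = 2; row 2: 4/1 = 4. Minimum is 2 at row 1 (s_1 leaves); pivot element 5.
Pivot on row 1; the obj-row RHS becomes 0 − (-5)·2 = 10.
Next entering variable (most negative obj-row entry -7): x3.
Ratio test on column x3 — row 1: 2/(1/5) = 10; row 2: 2/(9/5) = 10/9. Minimum is 10/9 at row 2 (s_2 leaves); pivot element 9/5.
After the second pivot the obj-row RHS is 10 − (-7)·(10/9) = 160/9.

160/9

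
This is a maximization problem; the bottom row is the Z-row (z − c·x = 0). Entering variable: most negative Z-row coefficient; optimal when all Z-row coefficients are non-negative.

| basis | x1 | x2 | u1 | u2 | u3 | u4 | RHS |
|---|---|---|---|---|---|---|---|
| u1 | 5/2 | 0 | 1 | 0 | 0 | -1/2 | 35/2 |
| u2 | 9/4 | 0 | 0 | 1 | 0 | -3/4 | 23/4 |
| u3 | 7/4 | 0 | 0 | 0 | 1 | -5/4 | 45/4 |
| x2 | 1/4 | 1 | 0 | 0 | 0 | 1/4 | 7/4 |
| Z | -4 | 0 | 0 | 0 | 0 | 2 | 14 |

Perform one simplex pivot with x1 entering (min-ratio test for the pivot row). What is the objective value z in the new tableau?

Ratio test on column x1 — row 1: (35/2)/(5/2) = 7; row 2: (23/4)/(9/4) = 23/9; row 3: (45/4)/(7/4) = 45/7; row 4: (7/4)/(1/4) = 7. Minimum is 23/9 at row 2 (u2 leaves); pivot element 9/4.
Pivot on row 2; the Z-row RHS becomes 14 − (-4)·(23/9) = 218/9.

218/9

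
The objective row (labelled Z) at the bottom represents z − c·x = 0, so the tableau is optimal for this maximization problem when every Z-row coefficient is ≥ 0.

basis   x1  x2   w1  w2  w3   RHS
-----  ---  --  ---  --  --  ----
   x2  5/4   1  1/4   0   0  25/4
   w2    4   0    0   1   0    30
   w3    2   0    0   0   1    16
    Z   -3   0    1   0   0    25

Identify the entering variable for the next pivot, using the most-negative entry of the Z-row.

Negative Z-row entries: x1: -3.
The most negative is -3 in column x1, so x1 enters.

x1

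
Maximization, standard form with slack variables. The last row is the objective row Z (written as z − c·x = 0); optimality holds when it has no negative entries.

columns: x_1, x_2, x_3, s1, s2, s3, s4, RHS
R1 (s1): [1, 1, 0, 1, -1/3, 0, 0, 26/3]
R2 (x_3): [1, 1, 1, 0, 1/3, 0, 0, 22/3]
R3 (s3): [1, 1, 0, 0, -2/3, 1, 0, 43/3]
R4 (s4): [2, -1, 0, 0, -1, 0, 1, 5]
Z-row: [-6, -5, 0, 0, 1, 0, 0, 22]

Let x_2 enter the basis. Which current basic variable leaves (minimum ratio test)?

Column x_2 entries and ratios — s1: (26/3)/1 = 26/3; x_3: (22/3)/1 = 22/3; s3: (43/3)/1 = 43/3; s4: -1 ≤ 0, skip.
Smallest ratio is 22/3 in the row of x_3, so x_3 leaves.

x_3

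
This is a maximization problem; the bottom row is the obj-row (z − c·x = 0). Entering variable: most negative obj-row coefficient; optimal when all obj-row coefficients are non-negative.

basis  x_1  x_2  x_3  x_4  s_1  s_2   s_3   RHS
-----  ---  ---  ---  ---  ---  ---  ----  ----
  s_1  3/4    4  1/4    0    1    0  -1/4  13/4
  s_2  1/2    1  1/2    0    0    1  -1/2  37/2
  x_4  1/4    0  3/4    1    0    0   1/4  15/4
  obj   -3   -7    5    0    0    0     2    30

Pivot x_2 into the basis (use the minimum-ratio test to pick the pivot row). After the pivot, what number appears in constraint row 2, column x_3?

Ratio test on column x_2 — row 1: (13/4)/4 = 13/16; row 2: (37/2)/1 = 37/2; row 3: entry 0 ≤ 0. Minimum is 13/16 at row 1 (s_1 leaves); pivot element 4.
Divide row 1 by 4; eliminate column x_2 from the other rows.
Row 2 update in column x_3: 1/2 − 1·(1/16) = 7/16.

7/16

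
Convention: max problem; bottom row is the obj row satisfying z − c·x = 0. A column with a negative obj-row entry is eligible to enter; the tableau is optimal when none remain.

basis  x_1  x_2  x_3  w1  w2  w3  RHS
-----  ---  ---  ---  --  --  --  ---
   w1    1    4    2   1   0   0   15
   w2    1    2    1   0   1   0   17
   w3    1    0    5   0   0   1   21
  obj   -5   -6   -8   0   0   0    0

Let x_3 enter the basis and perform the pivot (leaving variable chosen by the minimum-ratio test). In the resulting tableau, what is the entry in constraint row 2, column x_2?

Ratio test on column x_3 — row 1: 15/2 = 15/2; row 2: 17/1 = 17; row 3: 21/5 = 21/5. Minimum is 21/5 at row 3 (w3 leaves); pivot element 5.
Divide row 3 by 5; eliminate column x_3 from the other rows.
Row 2 update in column x_2: 2 − 1·0 = 2.

2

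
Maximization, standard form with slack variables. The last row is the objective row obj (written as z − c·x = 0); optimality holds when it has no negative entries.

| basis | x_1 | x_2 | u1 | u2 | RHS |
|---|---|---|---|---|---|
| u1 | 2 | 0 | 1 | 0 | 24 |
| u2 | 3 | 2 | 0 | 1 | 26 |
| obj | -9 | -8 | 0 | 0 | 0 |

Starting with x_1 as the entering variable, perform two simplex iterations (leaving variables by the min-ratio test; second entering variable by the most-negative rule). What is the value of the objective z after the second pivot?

104

Ratio test on column x_1 — row 1: 24/2 = 12; row 2: 26/3 = 26/3. Minimum is 26/3 at row 2 (u2 leaves); pivot element 3.
Pivot on row 2; the obj-row RHS becomes 0 − (-9)·(26/3) = 78.
Next entering variable (most negative obj-row entry -2): x_2.
Ratio test on column x_2 — row 1: entry -4/3 ≤ 0; row 2: (26/3)/(2/3) = 13. Minimum is 13 at row 2 (x_1 leaves); pivot element 2/3.
After the second pivot the obj-row RHS is 78 − (-2)·13 = 104.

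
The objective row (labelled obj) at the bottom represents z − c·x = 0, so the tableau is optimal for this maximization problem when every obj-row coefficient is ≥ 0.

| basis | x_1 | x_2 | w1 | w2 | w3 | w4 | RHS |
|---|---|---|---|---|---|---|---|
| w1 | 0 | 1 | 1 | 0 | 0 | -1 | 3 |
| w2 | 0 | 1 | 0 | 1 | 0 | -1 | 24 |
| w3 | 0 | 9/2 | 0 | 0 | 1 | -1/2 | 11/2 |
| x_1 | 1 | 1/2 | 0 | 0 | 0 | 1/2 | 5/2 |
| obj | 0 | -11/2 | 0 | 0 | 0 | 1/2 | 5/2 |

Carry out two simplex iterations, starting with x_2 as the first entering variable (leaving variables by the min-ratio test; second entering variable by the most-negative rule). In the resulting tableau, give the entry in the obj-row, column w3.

6/5

Ratio test on column x_2 — row 1: 3/1 = 3; row 2: 24/1 = 24; row 3: (11/2)/(9/2) = 11/9; row 4: (5/2)/(1/2) = 5. Minimum is 11/9 at row 3 (w3 leaves); pivot element 9/2.
Divide row 3 by 9/2; eliminate column x_2 from the other rows.
Second iteration: most negative obj-row entry is -1/9 in column w4, so w4 enters.
Ratio test on column w4 — row 1: entry -8/9 ≤ 0; row 2: entry -8/9 ≤ 0; row 3: entry -1/9 ≤ 0; row 4: (17/9)/(5/9) = 17/5. Minimum is 17/5 at row 4 (x_1 leaves); pivot element 5/9.
Divide row 4 by 5/9; eliminate column w4 from the other rows.
After both pivots, the entry at the obj-row, column w3 is 6/5.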